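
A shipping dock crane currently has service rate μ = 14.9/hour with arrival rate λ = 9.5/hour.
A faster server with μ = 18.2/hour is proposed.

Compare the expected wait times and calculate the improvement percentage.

System 1: ρ₁ = 9.5/14.9 = 0.6376, W₁ = 1/(14.9-9.5) = 0.18519
System 2: ρ₂ = 9.5/18.2 = 0.5220, W₂ = 1/(18.2-9.5) = 0.11494
Improvement: (W₁-W₂)/W₁ = (0.18519-0.11494)/0.18519 = 37.93%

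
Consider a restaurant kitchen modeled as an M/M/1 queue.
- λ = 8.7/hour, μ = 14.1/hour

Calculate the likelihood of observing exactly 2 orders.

ρ = λ/μ = 8.7/14.1 = 0.6170
P(n) = (1-ρ)ρⁿ
P(2) = (1-0.6170) × 0.6170^2
P(2) = 0.3830 × 0.3807
P(2) = 0.1458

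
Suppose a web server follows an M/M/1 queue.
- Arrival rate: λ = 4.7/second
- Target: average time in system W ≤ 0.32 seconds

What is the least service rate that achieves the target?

For M/M/1: W = 1/(μ-λ)
Need W ≤ 0.32, so 1/(μ-λ) ≤ 0.32
μ - λ ≥ 1/0.32 = 3.1250
μ ≥ 4.7 + 3.1250 = 7.8250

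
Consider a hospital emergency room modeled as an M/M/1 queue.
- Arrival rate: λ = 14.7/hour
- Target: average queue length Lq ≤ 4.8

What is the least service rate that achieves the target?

For M/M/1: Lq = λ²/(μ(μ-λ))
Need Lq ≤ 4.8, i.e. μ(μ-λ) ≥ λ²/4.8
μ² - 14.7μ - 216.09/4.8 ≥ 0  →  μ² - 14.7μ - 45.01875 ≥ 0
Quadratic formula (positive root): μ = [λ + √(λ² + 4×45.01875)]/2
Discriminant: 216.09 + 4×45.01875 = 396.1650, √396.1650 = 19.9039
μ ≥ (14.7 + 19.9039)/2 = 17.3019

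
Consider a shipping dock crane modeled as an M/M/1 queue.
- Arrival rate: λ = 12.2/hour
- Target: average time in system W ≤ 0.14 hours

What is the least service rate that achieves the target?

For M/M/1: W = 1/(μ-λ)
Need W ≤ 0.14, so 1/(μ-λ) ≤ 0.14
μ - λ ≥ 1/0.14 = 7.1429
μ ≥ 12.2 + 7.1429 = 19.3429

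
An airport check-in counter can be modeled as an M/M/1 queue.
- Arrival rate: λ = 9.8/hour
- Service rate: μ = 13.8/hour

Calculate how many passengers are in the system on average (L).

ρ = λ/μ = 9.8/13.8 = 0.7101
For M/M/1: L = λ/(μ-λ)
L = 9.8/(13.8-9.8) = 9.8/4.00
L = 2.4500 passengers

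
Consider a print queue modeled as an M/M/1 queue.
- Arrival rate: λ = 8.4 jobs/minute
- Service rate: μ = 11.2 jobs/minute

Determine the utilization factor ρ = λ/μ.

Server utilization: ρ = λ/μ
ρ = 8.4/11.2 = 0.7500
The server is busy 75.00% of the time.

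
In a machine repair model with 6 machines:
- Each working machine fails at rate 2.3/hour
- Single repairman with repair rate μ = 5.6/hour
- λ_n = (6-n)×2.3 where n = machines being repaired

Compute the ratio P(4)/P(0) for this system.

P(4)/P(0) = ∏_{i=0}^{4-1} λ_i/μ_{i+1}
= (6-0)×2.3/5.6 × (6-1)×2.3/5.6 × (6-2)×2.3/5.6 × (6-3)×2.3/5.6
= 10.2438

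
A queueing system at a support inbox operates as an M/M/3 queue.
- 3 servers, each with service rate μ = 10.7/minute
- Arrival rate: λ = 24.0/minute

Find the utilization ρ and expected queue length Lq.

Traffic intensity: ρ = λ/(cμ) = 24.0/(3×10.7) = 0.7477
Since ρ = 0.7477 < 1, system is stable.
Offered load a = λ/μ = cρ = 24.0/10.7 = 2.2430
P₀ = [ Σₙ₌₀^2 aⁿ/n! + a^3/(3!(1-ρ)) ]⁻¹
Σ = a^0/0! + a^1/1! + a^2/2! = 1.0000 + 2.2430 + 2.5155 = 5.7585
a^3/(3!(1-ρ)) = 11.28450/(6 × 0.2523364) = 7.4533
P₀ = 1/(5.7585 + 7.4533) = 0.07569
Lq = P₀·a^3·ρ / (3!(1-ρ)²) = 0.075690 × 11.2845 × 0.74766 / (6 × 0.063674) = 1.6715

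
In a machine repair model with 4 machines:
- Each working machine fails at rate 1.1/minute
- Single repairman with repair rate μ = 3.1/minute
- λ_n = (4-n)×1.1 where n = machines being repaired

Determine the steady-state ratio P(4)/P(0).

P(4)/P(0) = ∏_{i=0}^{4-1} λ_i/μ_{i+1}
= (4-0)×1.1/3.1 × (4-1)×1.1/3.1 × (4-2)×1.1/3.1 × (4-3)×1.1/3.1
= 0.3805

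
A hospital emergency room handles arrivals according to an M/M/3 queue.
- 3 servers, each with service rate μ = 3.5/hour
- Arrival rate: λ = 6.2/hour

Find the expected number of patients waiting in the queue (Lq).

Traffic intensity: ρ = λ/(cμ) = 6.2/(3×3.5) = 0.5905
Since ρ = 0.5905 < 1, system is stable.
Offered load a = λ/μ = cρ = 6.2/3.5 = 1.7714
P₀ = [ Σₙ₌₀^2 aⁿ/n! + a^3/(3!(1-ρ)) ]⁻¹
Σ = a^0/0! + a^1/1! + a^2/2! = 1.0000 + 1.7714 + 1.5690 = 4.3404
a^3/(3!(1-ρ)) = 5.55867/(6 × 0.409524) = 2.2622
P₀ = 1/(4.3404 + 2.2622) = 0.1515
Lq = P₀·a^3·ρ / (3!(1-ρ)²) = 0.15145 × 5.5587 × 0.59048 / (6 × 0.16771) = 0.4940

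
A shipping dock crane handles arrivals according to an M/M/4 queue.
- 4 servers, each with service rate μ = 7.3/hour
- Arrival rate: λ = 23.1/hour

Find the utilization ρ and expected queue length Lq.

Traffic intensity: ρ = λ/(cμ) = 23.1/(4×7.3) = 0.7911
Since ρ = 0.7911 < 1, system is stable.
Offered load a = λ/μ = cρ = 23.1/7.3 = 3.1644
P₀ = [ Σₙ₌₀^3 aⁿ/n! + a^4/(4!(1-ρ)) ]⁻¹
Σ = a^0/0! + a^1/1! + a^2/2! + a^3/3! = 1.00000 + 3.16438 + 5.00666 + 5.28100 = 14.4520
a^4/(4!(1-ρ)) = 100.2666/(24 × 0.208904) = 19.9985
P₀ = 1/(14.4520 + 19.9985) = 0.02903
Lq = P₀·a^4·ρ / (4!(1-ρ)²) = 0.029027 × 100.2666 × 0.79110 / (24 × 0.043641) = 2.1983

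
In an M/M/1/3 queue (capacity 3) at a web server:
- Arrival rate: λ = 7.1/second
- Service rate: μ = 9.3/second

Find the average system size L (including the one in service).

ρ = λ/μ = 7.1/9.3 = 0.76344
P₀ = (1-ρ)/(1-ρ^(K+1)) = (1-0.76344)/(1-0.76344^4) = 0.2366/0.6603 = 0.3583
P_K = P₀×ρ^K = 0.3583 × 0.76344^3 = 0.3583 × 0.4450 = 0.1594
L = ρ[1 - (K+1)ρ^K + Kρ^(K+1)] / [(1-ρ)(1-ρ^(K+1))]
L = 0.76344 × (1 - 4×0.44496 + 3×0.33970) / ((1 - 0.76344) × (1 - 0.33970)) = 1.1694 requests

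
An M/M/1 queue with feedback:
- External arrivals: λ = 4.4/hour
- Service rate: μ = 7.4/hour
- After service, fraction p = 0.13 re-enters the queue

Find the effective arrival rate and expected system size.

Effective arrival rate: λ_eff = λ/(1-p) = 4.4/(1-0.13) = 4.4/0.87 = 5.05747
ρ = λ_eff/μ = 5.05747/7.4 = 0.68344
L = ρ/(1-ρ) = 0.68344/(1-0.68344) = 2.1590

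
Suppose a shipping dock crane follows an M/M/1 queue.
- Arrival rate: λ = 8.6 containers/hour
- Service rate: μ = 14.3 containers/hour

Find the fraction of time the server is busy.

Server utilization: ρ = λ/μ
ρ = 8.6/14.3 = 0.6014
The server is busy 60.14% of the time.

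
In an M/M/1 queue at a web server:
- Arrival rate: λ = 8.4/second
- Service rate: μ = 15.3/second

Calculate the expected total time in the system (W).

First, compute utilization: ρ = λ/μ = 8.4/15.3 = 0.5490
For M/M/1: W = 1/(μ-λ)
W = 1/(15.3-8.4) = 1/6.90
W = 0.1449 seconds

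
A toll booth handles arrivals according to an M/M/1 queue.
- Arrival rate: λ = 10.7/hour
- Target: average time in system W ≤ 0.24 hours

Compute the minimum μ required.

For M/M/1: W = 1/(μ-λ)
Need W ≤ 0.24, so 1/(μ-λ) ≤ 0.24
μ - λ ≥ 1/0.24 = 4.1667
μ ≥ 10.7 + 4.1667 = 14.8667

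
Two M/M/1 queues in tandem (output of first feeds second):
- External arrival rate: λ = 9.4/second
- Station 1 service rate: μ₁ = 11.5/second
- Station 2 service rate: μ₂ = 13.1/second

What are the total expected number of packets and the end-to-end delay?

By Jackson's theorem, each station behaves as independent M/M/1.
Station 1: ρ₁ = 9.4/11.5 = 0.8174, L₁ = ρ₁/(1-ρ₁) = λ/(μ₁-λ) = 9.4/2.10 = 4.4762
Station 2: ρ₂ = 9.4/13.1 = 0.7176, L₂ = ρ₂/(1-ρ₂) = λ/(μ₂-λ) = 9.4/3.70 = 2.5405
Total: L = L₁ + L₂ = 4.4762 + 2.5405 = 7.0167
W = L/λ = 7.0167/9.4 = 0.7465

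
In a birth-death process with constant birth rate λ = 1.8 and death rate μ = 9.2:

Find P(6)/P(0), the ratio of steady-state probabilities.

For constant rates: P(n)/P(0) = (λ/μ)^n
P(6)/P(0) = (1.8/9.2)^6 = 0.19565^6 = 0.00005609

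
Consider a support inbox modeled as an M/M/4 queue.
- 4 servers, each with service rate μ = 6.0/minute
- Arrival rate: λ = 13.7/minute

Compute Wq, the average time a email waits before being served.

Traffic intensity: ρ = λ/(cμ) = 13.7/(4×6.0) = 0.5708
Since ρ = 0.5708 < 1, system is stable.
Offered load a = λ/μ = cρ = 13.7/6.0 = 2.2833
P₀ = [ Σₙ₌₀^3 aⁿ/n! + a^4/(4!(1-ρ)) ]⁻¹
Σ = a^0/0! + a^1/1! + a^2/2! + a^3/3! = 1.0000 + 2.2833 + 2.6068 + 1.9841 = 7.8742
a^4/(4!(1-ρ)) = 27.1817/(24 × 0.42917) = 2.6390
P₀ = 1/(7.8742 + 2.6390) = 0.09512
Lq = P₀·a^4·ρ / (4!(1-ρ)²) = 0.095118 × 27.1817 × 0.57083 / (24 × 0.18418) = 0.3339
Wq = Lq/λ = 0.3339/13.7 = 0.02437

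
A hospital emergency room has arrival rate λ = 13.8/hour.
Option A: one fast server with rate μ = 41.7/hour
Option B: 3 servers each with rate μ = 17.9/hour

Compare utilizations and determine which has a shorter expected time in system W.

Option A: single server μ = 41.7 (M/M/1)
  ρ_A = 13.8/41.7 = 0.3309
  W_A = 1/(μ-λ) = 1/(41.7-13.8) = 1/27.90 = 0.03584

Option B: 3 servers μ = 17.9 (M/M/3)
  ρ_B = λ/(cμ) = 13.8/(3×17.9) = 0.2570
  Offered load a = λ/μ = cρ = 13.8/17.9 = 0.7709
  P₀ = [ Σₙ₌₀^2 aⁿ/n! + a^3/(3!(1-ρ)) ]⁻¹
  Σ = a^0/0! + a^1/1! + a^2/2! = 1.0000 + 0.7709 + 0.2972 = 2.0681
  a^3/(3!(1-ρ)) = 0.4582/(6 × 0.7430) = 0.1028
  P₀ = 1/(2.0681 + 0.1028) = 0.4606
  Lq = P₀·a^3·ρ / (3!(1-ρ)²) = 0.46064 × 0.45822 × 0.25698 / (6 × 0.55207) = 0.01638
  Wq_B = Lq/λ = 0.016375/13.8 = 0.0011866
  W_B = Wq_B + 1/μ = 0.0011866 + 0.055866 = 0.05705

Since W_A = 0.03584 < W_B = 0.05705, Option A (single fast server) has the shorter time in system.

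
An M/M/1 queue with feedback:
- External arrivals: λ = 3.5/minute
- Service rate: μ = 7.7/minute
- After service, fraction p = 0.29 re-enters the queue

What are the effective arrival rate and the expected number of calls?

Effective arrival rate: λ_eff = λ/(1-p) = 3.5/(1-0.29) = 3.5/0.71 = 4.92958
ρ = λ_eff/μ = 4.92958/7.7 = 0.640205
L = ρ/(1-ρ) = 0.640205/(1-0.640205) = 1.7794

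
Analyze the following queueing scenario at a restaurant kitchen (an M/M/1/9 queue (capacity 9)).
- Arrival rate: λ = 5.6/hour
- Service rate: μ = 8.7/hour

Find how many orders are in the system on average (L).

ρ = λ/μ = 5.6/8.7 = 0.64368
P₀ = (1-ρ)/(1-ρ^(K+1)) = (1-0.64368)/(1-0.64368^10) = 0.3563/0.9878 = 0.3607
P_K = P₀×ρ^K = 0.3607 × 0.64368^9 = 0.3607 × 0.01897 = 0.006842
L = ρ[1 - (K+1)ρ^K + Kρ^(K+1)] / [(1-ρ)(1-ρ^(K+1))]
L = 0.64368 × (1 - 10×0.018968 + 9×0.012210) / ((1 - 0.64368) × (1 - 0.012210)) = 1.6829 orders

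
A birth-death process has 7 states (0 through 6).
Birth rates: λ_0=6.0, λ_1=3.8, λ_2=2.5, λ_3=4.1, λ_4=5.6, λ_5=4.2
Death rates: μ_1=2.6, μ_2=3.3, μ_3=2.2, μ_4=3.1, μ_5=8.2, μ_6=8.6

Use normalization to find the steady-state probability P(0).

Ratios P(n)/P(0) = (λ₀···λₙ₋₁)/(μ₁···μₙ):
P(1)/P(0) = (6.0)/(2.6) = 2.307692
P(2)/P(0) = (6.0×3.8)/(2.6×3.3) = 2.657343
P(3)/P(0) = (6.0×3.8×2.5)/(2.6×3.3×2.2) = 3.019708
P(4)/P(0) = (6.0×3.8×2.5×4.1)/(2.6×3.3×2.2×3.1) = 3.993807
P(5)/P(0) = (6.0×3.8×2.5×4.1×5.6)/(2.6×3.3×2.2×3.1×8.2) = 2.727478
P(6)/P(0) = (6.0×3.8×2.5×4.1×5.6×4.2)/(2.6×3.3×2.2×3.1×8.2×8.6) = 1.332024

Normalization: ∑ P(n) = 1
P(0) × (1.000000 + 2.307692 + 2.657343 + 3.019708 + 3.993807 + 2.727478 + 1.332024) = 1
P(0) × 17.0381 = 1
P(0) = 1/17.0381 = 0.05869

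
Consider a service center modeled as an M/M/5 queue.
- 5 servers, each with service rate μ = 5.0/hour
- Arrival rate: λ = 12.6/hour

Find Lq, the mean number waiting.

Traffic intensity: ρ = λ/(cμ) = 12.6/(5×5.0) = 0.5040
Since ρ = 0.5040 < 1, system is stable.
Offered load a = λ/μ = cρ = 12.6/5.0 = 2.5200
P₀ = [ Σₙ₌₀^4 aⁿ/n! + a^5/(5!(1-ρ)) ]⁻¹
Σ = a^0/0! + a^1/1! + a^2/2! + a^3/3! + a^4/4! = 1.0000 + 2.5200 + 3.1752 + 2.6672 + 1.6803 = 11.0427
a^5/(5!(1-ρ)) = 101.6255/(120 × 0.4960) = 1.7074
P₀ = 1/(11.0427 + 1.7074) = 0.07843
Lq = P₀·a^5·ρ / (5!(1-ρ)²) = 0.07843 × 101.6255 × 0.5040 / (120 × 0.2460) = 0.1361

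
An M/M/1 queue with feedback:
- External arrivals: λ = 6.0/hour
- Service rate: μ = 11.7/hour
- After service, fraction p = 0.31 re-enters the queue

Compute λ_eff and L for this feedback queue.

Effective arrival rate: λ_eff = λ/(1-p) = 6.0/(1-0.31) = 6.0/0.69 = 8.6957
ρ = λ_eff/μ = 8.6957/11.7 = 0.74322
L = ρ/(1-ρ) = 0.74322/(1-0.74322) = 2.8944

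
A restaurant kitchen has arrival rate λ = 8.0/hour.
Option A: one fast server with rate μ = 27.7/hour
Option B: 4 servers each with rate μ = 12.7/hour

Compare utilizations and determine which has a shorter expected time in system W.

Option A: single server μ = 27.7 (M/M/1)
  ρ_A = 8.0/27.7 = 0.2888
  W_A = 1/(μ-λ) = 1/(27.7-8.0) = 1/19.70 = 0.05076

Option B: 4 servers μ = 12.7 (M/M/4)
  ρ_B = λ/(cμ) = 8.0/(4×12.7) = 0.1575
  Offered load a = λ/μ = cρ = 8.0/12.7 = 0.6299
  P₀ = [ Σₙ₌₀^3 aⁿ/n! + a^4/(4!(1-ρ)) ]⁻¹
  Σ = a^0/0! + a^1/1! + a^2/2! + a^3/3! = 1.0000 + 0.6299 + 0.1984 + 0.04166 = 1.8700
  a^4/(4!(1-ρ)) = 0.15745/(24 × 0.84252) = 0.007787
  P₀ = 1/(1.8700 + 0.007787) = 0.5325
  Lq = P₀·a^4·ρ / (4!(1-ρ)²) = 0.53255 × 0.15745 × 0.15748 / (24 × 0.70984) = 0.0007751
  Wq_B = Lq/λ = 0.0007751/8.0 = 0.00009689
  W_B = Wq_B + 1/μ = 0.00009689 + 0.07874 = 0.07884

Since W_A = 0.05076 < W_B = 0.07884, Option A (single fast server) has the shorter time in system.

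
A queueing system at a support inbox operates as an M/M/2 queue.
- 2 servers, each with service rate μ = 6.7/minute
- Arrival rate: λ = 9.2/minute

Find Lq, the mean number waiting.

Traffic intensity: ρ = λ/(cμ) = 9.2/(2×6.7) = 0.6866
Since ρ = 0.6866 < 1, system is stable.
Offered load a = λ/μ = cρ = 9.2/6.7 = 1.3731
P₀ = [ Σₙ₌₀^1 aⁿ/n! + a^2/(2!(1-ρ)) ]⁻¹
Σ = a^0/0! + a^1/1! = 1.0000 + 1.3731 = 2.3731
a^2/(2!(1-ρ)) = 1.8855/(2 × 0.31343) = 3.0078
P₀ = 1/(2.3731 + 3.0078) = 0.1858
Lq = P₀·a^2·ρ / (2!(1-ρ)²) = 0.18584 × 1.8855 × 0.68657 / (2 × 0.098240) = 1.2244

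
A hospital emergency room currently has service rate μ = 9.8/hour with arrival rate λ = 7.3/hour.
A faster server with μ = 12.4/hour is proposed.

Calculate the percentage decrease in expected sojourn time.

System 1: ρ₁ = 7.3/9.8 = 0.7449, W₁ = 1/(9.8-7.3) = 0.4000
System 2: ρ₂ = 7.3/12.4 = 0.5887, W₂ = 1/(12.4-7.3) = 0.1961
Improvement: (W₁-W₂)/W₁ = (0.4000-0.1961)/0.4000 = 50.98%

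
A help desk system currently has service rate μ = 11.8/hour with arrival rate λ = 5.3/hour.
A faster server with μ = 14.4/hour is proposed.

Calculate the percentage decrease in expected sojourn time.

System 1: ρ₁ = 5.3/11.8 = 0.4492, W₁ = 1/(11.8-5.3) = 0.15385
System 2: ρ₂ = 5.3/14.4 = 0.3681, W₂ = 1/(14.4-5.3) = 0.10989
Improvement: (W₁-W₂)/W₁ = (0.15385-0.10989)/0.15385 = 28.57%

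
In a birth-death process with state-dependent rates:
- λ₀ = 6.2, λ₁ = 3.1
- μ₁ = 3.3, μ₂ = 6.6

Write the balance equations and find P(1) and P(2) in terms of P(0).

Balance equations:
State 0: λ₀P₀ = μ₁P₁ → P₁ = (λ₀/μ₁)P₀ = (6.2/3.3)P₀ = 1.8788P₀
State 1: P₂ = (λ₀λ₁)/(μ₁μ₂)P₀ = (6.2×3.1)/(3.3×6.6)P₀ = 0.8825P₀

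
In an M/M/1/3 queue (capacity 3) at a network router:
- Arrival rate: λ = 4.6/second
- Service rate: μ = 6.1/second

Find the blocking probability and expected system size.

ρ = λ/μ = 4.6/6.1 = 0.7541
P₀ = (1-ρ)/(1-ρ^(K+1)) = (1-0.7541)/(1-0.7541^4) = 0.2459/0.6766 = 0.3634
P_K = P₀×ρ^K = 0.3634 × 0.7541^3 = 0.3634 × 0.4288 = 0.1558
Blocking probability P_3 = 0.1558 (15.58%)
L = ρ[1 - (K+1)ρ^K + Kρ^(K+1)] / [(1-ρ)(1-ρ^(K+1))]
L = 0.7541 × (1 - 4×0.42883 + 3×0.32338) / ((1 - 0.7541) × (1 - 0.32338)) = 1.1549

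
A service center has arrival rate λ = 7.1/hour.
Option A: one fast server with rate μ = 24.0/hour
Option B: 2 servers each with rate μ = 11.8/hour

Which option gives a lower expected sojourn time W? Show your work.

Option A: single server μ = 24.0 (M/M/1)
  ρ_A = 7.1/24.0 = 0.2958
  W_A = 1/(μ-λ) = 1/(24.0-7.1) = 1/16.90 = 0.05917

Option B: 2 servers μ = 11.8 (M/M/2)
  ρ_B = λ/(cμ) = 7.1/(2×11.8) = 0.3008
  Offered load a = λ/μ = cρ = 7.1/11.8 = 0.6017
  P₀ = [ Σₙ₌₀^1 aⁿ/n! + a^2/(2!(1-ρ)) ]⁻¹
  Σ = a^0/0! + a^1/1! = 1.0000 + 0.6017 = 1.6017
  a^2/(2!(1-ρ)) = 0.3620/(2 × 0.6992) = 0.2589
  P₀ = 1/(1.6017 + 0.2589) = 0.5375
  Lq = P₀·a^2·ρ / (2!(1-ρ)²) = 0.53746 × 0.36204 × 0.30085 / (2 × 0.48881) = 0.05988
  Wq_B = Lq/λ = 0.05988/7.1 = 0.008434
  W_B = Wq_B + 1/μ = 0.008434 + 0.08475 = 0.09318

Since W_A = 0.05917 < W_B = 0.09318, Option A (single fast server) has the shorter time in system.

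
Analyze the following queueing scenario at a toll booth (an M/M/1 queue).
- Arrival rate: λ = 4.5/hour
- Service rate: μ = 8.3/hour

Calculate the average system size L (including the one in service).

ρ = λ/μ = 4.5/8.3 = 0.5422
For M/M/1: L = λ/(μ-λ)
L = 4.5/(8.3-4.5) = 4.5/3.80
L = 1.1842 vehicles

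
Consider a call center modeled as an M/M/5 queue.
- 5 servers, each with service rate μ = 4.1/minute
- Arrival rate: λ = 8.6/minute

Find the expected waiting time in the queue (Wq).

Traffic intensity: ρ = λ/(cμ) = 8.6/(5×4.1) = 0.4195
Since ρ = 0.4195 < 1, system is stable.
Offered load a = λ/μ = cρ = 8.6/4.1 = 2.0976
P₀ = [ Σₙ₌₀^4 aⁿ/n! + a^5/(5!(1-ρ)) ]⁻¹
Σ = a^0/0! + a^1/1! + a^2/2! + a^3/3! + a^4/4! = 1.00000 + 2.09756 + 2.19988 + 1.53813 + 0.806579 = 7.6421
a^5/(5!(1-ρ)) = 40.6044/(120 × 0.5805) = 0.5829
P₀ = 1/(7.6421 + 0.5829) = 0.1216
Lq = P₀·a^5·ρ / (5!(1-ρ)²) = 0.1216 × 40.6044 × 0.4195 / (120 × 0.3370) = 0.05122
Wq = Lq/λ = 0.051217/8.6 = 0.005955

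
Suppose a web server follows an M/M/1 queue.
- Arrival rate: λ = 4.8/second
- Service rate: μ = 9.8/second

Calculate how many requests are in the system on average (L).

ρ = λ/μ = 4.8/9.8 = 0.4898
For M/M/1: L = λ/(μ-λ)
L = 4.8/(9.8-4.8) = 4.8/5.00
L = 0.9600 requests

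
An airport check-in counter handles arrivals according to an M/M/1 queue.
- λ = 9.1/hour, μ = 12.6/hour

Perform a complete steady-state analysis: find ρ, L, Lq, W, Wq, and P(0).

Step 1: ρ = λ/μ = 9.1/12.6 = 0.7222
Step 2: L = λ/(μ-λ) = 9.1/3.50 = 2.6000
Step 3: Lq = λ²/(μ(μ-λ)) = 82.81/(12.6×3.50) = 1.8778
Step 4: W = 1/(μ-λ) = 1/3.50 = 0.28571
Step 5: Wq = λ/(μ(μ-λ)) = 9.1/(12.6×3.50) = 0.2063
Step 6: P(0) = 1-ρ = 0.2778
Verify: L = λW = 9.1×0.28571 = 2.6000 ✔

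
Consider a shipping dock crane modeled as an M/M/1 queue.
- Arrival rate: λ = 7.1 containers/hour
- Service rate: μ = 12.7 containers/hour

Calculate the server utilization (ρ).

Server utilization: ρ = λ/μ
ρ = 7.1/12.7 = 0.5591
The server is busy 55.91% of the time.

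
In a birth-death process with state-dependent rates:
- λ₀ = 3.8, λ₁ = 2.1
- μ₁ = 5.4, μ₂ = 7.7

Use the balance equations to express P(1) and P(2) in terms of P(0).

Balance equations:
State 0: λ₀P₀ = μ₁P₁ → P₁ = (λ₀/μ₁)P₀ = (3.8/5.4)P₀ = 0.7037P₀
State 1: P₂ = (λ₀λ₁)/(μ₁μ₂)P₀ = (3.8×2.1)/(5.4×7.7)P₀ = 0.1919P₀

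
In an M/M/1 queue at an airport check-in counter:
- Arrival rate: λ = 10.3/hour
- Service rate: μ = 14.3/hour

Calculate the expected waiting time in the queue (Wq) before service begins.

First, compute utilization: ρ = λ/μ = 10.3/14.3 = 0.7203
For M/M/1: Wq = λ/(μ(μ-λ))
Wq = 10.3/(14.3 × (14.3-10.3))
Wq = 10.3/(14.3 × 4.00)
Wq = 0.1801 hours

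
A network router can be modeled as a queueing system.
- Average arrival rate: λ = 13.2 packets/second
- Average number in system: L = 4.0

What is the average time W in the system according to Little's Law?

Little's Law: L = λW, so W = L/λ
W = 4.0/13.2 = 0.3030 seconds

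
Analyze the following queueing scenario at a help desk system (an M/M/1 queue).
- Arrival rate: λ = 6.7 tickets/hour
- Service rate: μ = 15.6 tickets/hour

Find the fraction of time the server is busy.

Server utilization: ρ = λ/μ
ρ = 6.7/15.6 = 0.4295
The server is busy 42.95% of the time.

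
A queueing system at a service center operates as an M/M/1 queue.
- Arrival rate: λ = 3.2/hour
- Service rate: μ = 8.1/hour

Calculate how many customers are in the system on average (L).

ρ = λ/μ = 3.2/8.1 = 0.3951
For M/M/1: L = λ/(μ-λ)
L = 3.2/(8.1-3.2) = 3.2/4.90
L = 0.6531 customers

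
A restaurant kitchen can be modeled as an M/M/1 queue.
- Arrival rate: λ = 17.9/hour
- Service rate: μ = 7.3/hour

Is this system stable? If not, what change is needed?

Stability requires ρ = λ/(cμ) < 1
ρ = 17.9/(1 × 7.3) = 17.9/7.30 = 2.4521
Since 2.4521 ≥ 1, the system is UNSTABLE.
Queue grows without bound. Need μ > λ = 17.9.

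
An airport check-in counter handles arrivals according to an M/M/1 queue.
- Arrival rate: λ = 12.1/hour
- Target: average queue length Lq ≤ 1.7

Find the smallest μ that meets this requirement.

For M/M/1: Lq = λ²/(μ(μ-λ))
Need Lq ≤ 1.7, i.e. μ(μ-λ) ≥ λ²/1.7
μ² - 12.1μ - 146.41/1.7 ≥ 0  →  μ² - 12.1μ - 86.12353 ≥ 0
Quadratic formula (positive root): μ = [λ + √(λ² + 4×86.12353)]/2
Discriminant: 146.41 + 4×86.12353 = 490.9041, √490.9041 = 22.1564
μ ≥ (12.1 + 22.1564)/2 = 17.1282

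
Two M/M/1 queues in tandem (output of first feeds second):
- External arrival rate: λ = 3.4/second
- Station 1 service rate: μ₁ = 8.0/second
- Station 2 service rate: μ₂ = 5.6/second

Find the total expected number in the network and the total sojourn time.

By Jackson's theorem, each station behaves as independent M/M/1.
Station 1: ρ₁ = 3.4/8.0 = 0.4250, L₁ = ρ₁/(1-ρ₁) = λ/(μ₁-λ) = 3.4/4.60 = 0.7391
Station 2: ρ₂ = 3.4/5.6 = 0.6071, L₂ = ρ₂/(1-ρ₂) = λ/(μ₂-λ) = 3.4/2.20 = 1.5455
Total: L = L₁ + L₂ = 0.7391 + 1.5455 = 2.2846
W = L/λ = 2.2846/3.4 = 0.6719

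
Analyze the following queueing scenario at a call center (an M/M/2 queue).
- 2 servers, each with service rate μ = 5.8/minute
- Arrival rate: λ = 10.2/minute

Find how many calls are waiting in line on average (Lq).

Traffic intensity: ρ = λ/(cμ) = 10.2/(2×5.8) = 0.8793
Since ρ = 0.8793 < 1, system is stable.
Offered load a = λ/μ = cρ = 10.2/5.8 = 1.7586
P₀ = [ Σₙ₌₀^1 aⁿ/n! + a^2/(2!(1-ρ)) ]⁻¹
Σ = a^0/0! + a^1/1! = 1.0000 + 1.7586 = 2.7586
a^2/(2!(1-ρ)) = 3.09275/(2 × 0.120690) = 12.8128
P₀ = 1/(2.7586 + 12.8128) = 0.06422
Lq = P₀·a^2·ρ / (2!(1-ρ)²) = 0.0642202 × 3.09275 × 0.879310 / (2 × 0.0145660) = 5.9950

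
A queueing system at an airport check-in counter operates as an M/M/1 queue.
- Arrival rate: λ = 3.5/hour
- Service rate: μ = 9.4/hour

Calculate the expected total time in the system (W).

First, compute utilization: ρ = λ/μ = 3.5/9.4 = 0.3723
For M/M/1: W = 1/(μ-λ)
W = 1/(9.4-3.5) = 1/5.90
W = 0.1695 hours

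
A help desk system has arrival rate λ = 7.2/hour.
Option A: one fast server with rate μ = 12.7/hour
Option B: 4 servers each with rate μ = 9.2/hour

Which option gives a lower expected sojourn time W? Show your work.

Option A: single server μ = 12.7 (M/M/1)
  ρ_A = 7.2/12.7 = 0.5669
  W_A = 1/(μ-λ) = 1/(12.7-7.2) = 1/5.50 = 0.1818

Option B: 4 servers μ = 9.2 (M/M/4)
  ρ_B = λ/(cμ) = 7.2/(4×9.2) = 0.1957
  Offered load a = λ/μ = cρ = 7.2/9.2 = 0.7826
  P₀ = [ Σₙ₌₀^3 aⁿ/n! + a^4/(4!(1-ρ)) ]⁻¹
  Σ = a^0/0! + a^1/1! + a^2/2! + a^3/3! = 1.0000 + 0.7826 + 0.3062 + 0.07989 = 2.1687
  a^4/(4!(1-ρ)) = 0.3751/(24 × 0.8043) = 0.01943
  P₀ = 1/(2.1687 + 0.01943) = 0.4570
  Lq = P₀·a^4·ρ / (4!(1-ρ)²) = 0.4570 × 0.3751 × 0.1957 / (24 × 0.6470) = 0.002160
  Wq_B = Lq/λ = 0.002160/7.2 = 0.0003000
  W_B = Wq_B + 1/μ = 0.0003000 + 0.1087 = 0.1090

Since W_B = 0.1090 < W_A = 0.1818, Option B (multiple servers) has the shorter time in system.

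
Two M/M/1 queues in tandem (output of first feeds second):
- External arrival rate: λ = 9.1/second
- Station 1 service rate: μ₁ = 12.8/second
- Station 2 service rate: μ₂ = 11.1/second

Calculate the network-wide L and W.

By Jackson's theorem, each station behaves as independent M/M/1.
Station 1: ρ₁ = 9.1/12.8 = 0.7109, L₁ = ρ₁/(1-ρ₁) = λ/(μ₁-λ) = 9.1/3.70 = 2.4595
Station 2: ρ₂ = 9.1/11.1 = 0.8198, L₂ = ρ₂/(1-ρ₂) = λ/(μ₂-λ) = 9.1/2.00 = 4.5500
Total: L = L₁ + L₂ = 2.4595 + 4.5500 = 7.0095
W = L/λ = 7.0095/9.1 = 0.7703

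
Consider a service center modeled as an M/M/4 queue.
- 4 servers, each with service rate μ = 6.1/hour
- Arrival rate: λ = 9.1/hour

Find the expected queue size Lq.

Traffic intensity: ρ = λ/(cμ) = 9.1/(4×6.1) = 0.3730
Since ρ = 0.3730 < 1, system is stable.
Offered load a = λ/μ = cρ = 9.1/6.1 = 1.4918
P₀ = [ Σₙ₌₀^3 aⁿ/n! + a^4/(4!(1-ρ)) ]⁻¹
Σ = a^0/0! + a^1/1! + a^2/2! + a^3/3! = 1.00000 + 1.49180 + 1.11274 + 0.553329 = 4.1579
a^4/(4!(1-ρ)) = 4.9527/(24 × 0.6270) = 0.3291
P₀ = 1/(4.1579 + 0.3291) = 0.2229
Lq = P₀·a^4·ρ / (4!(1-ρ)²) = 0.22287 × 4.9527 × 0.37295 / (24 × 0.39319) = 0.04362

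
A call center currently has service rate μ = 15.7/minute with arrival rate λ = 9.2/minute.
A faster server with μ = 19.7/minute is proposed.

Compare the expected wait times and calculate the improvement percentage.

System 1: ρ₁ = 9.2/15.7 = 0.5860, W₁ = 1/(15.7-9.2) = 0.15385
System 2: ρ₂ = 9.2/19.7 = 0.4670, W₂ = 1/(19.7-9.2) = 0.095238
Improvement: (W₁-W₂)/W₁ = (0.15385-0.095238)/0.15385 = 38.10%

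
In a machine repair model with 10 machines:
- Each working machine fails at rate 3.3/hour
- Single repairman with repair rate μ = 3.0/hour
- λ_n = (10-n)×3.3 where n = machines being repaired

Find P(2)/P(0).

P(2)/P(0) = ∏_{i=0}^{2-1} λ_i/μ_{i+1}
= (10-0)×3.3/3.0 × (10-1)×3.3/3.0
= 108.9000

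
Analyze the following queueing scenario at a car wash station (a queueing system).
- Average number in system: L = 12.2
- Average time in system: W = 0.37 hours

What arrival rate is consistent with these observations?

Little's Law: L = λW, so λ = L/W
λ = 12.2/0.37 = 32.9730 cars/hour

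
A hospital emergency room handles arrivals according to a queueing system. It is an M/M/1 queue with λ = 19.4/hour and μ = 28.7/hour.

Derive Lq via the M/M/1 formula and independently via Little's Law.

Method 1 (direct): Lq = λ²/(μ(μ-λ)) = 376.36/(28.7 × 9.30) = 1.4101

Method 2 (Little's Law):
W = 1/(μ-λ) = 1/9.30 = 0.107527
Wq = W - 1/μ = 0.107527 - 0.0348432 = 0.072684
Lq = λWq = 19.4 × 0.072684 = 1.4101 ✔ (matches Method 1)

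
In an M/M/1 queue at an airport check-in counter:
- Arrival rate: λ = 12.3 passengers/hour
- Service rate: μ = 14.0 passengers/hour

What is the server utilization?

Server utilization: ρ = λ/μ
ρ = 12.3/14.0 = 0.8786
The server is busy 87.86% of the time.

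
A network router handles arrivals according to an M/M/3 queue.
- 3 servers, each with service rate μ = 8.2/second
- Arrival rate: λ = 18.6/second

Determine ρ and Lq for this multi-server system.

Traffic intensity: ρ = λ/(cμ) = 18.6/(3×8.2) = 0.7561
Since ρ = 0.7561 < 1, system is stable.
Offered load a = λ/μ = cρ = 18.6/8.2 = 2.2683
P₀ = [ Σₙ₌₀^2 aⁿ/n! + a^3/(3!(1-ρ)) ]⁻¹
Σ = a^0/0! + a^1/1! + a^2/2! = 1.0000 + 2.2683 + 2.5726 = 5.8409
a^3/(3!(1-ρ)) = 11.6707/(6 × 0.243902) = 7.9750
P₀ = 1/(5.8409 + 7.9750) = 0.07238
Lq = P₀·a^3·ρ / (3!(1-ρ)²) = 0.07238 × 11.6707 × 0.7561 / (6 × 0.05949) = 1.7894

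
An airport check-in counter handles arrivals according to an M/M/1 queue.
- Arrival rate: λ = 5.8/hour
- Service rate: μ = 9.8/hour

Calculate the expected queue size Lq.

ρ = λ/μ = 5.8/9.8 = 0.5918
For M/M/1: Lq = λ²/(μ(μ-λ))
Lq = 33.64/(9.8 × 4.00)
Lq = 0.8582 passengers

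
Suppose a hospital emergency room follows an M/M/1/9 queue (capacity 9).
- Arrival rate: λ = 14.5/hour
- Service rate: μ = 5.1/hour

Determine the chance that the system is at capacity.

ρ = λ/μ = 14.5/5.1 = 2.8431
P₀ = (1-ρ)/(1-ρ^(K+1)) = (1-2.8431)/(1-2.8431^10) = -1.8431/-34507.1243 = 0.00005341
P_K = P₀×ρ^K = 0.00005341 × 2.8431^9 = 0.00005341 × 12137.4993 = 0.6483
Blocking probability = 64.83%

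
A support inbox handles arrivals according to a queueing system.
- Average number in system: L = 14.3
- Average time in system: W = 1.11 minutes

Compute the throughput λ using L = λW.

Little's Law: L = λW, so λ = L/W
λ = 14.3/1.11 = 12.8829 emails/minute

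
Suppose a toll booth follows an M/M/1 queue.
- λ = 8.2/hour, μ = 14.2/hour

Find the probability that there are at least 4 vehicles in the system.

ρ = λ/μ = 8.2/14.2 = 0.5775
P(N ≥ n) = ρⁿ
P(N ≥ 4) = 0.5775^4
P(N ≥ 4) = 0.1112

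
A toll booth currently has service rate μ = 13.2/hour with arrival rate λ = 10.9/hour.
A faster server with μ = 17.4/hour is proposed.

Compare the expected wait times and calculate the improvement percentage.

System 1: ρ₁ = 10.9/13.2 = 0.8258, W₁ = 1/(13.2-10.9) = 0.434783
System 2: ρ₂ = 10.9/17.4 = 0.6264, W₂ = 1/(17.4-10.9) = 0.153846
Improvement: (W₁-W₂)/W₁ = (0.434783-0.153846)/0.434783 = 64.62%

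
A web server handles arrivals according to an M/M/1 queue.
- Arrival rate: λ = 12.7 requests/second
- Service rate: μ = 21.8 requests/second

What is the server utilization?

Server utilization: ρ = λ/μ
ρ = 12.7/21.8 = 0.5826
The server is busy 58.26% of the time.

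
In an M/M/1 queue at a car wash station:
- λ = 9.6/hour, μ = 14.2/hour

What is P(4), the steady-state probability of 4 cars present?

ρ = λ/μ = 9.6/14.2 = 0.67606
P(n) = (1-ρ)ρⁿ
P(4) = (1-0.67606) × 0.67606^4
P(4) = 0.32394 × 0.20890
P(4) = 0.06767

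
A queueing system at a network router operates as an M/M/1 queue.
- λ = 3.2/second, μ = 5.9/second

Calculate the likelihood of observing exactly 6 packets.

ρ = λ/μ = 3.2/5.9 = 0.5424
P(n) = (1-ρ)ρⁿ
P(6) = (1-0.5424) × 0.5424^6
P(6) = 0.4576 × 0.02546
P(6) = 0.01165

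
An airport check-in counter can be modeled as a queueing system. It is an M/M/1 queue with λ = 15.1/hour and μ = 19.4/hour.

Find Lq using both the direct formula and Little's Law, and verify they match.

Method 1 (direct): Lq = λ²/(μ(μ-λ)) = 228.01/(19.4 × 4.30) = 2.7333

Method 2 (Little's Law):
W = 1/(μ-λ) = 1/4.30 = 0.23256
Wq = W - 1/μ = 0.23256 - 0.051546 = 0.18101
Lq = λWq = 15.1 × 0.18101 = 2.7333 ✔ (matches Method 1)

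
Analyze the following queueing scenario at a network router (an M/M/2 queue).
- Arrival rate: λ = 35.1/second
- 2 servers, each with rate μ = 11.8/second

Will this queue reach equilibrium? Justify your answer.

Stability requires ρ = λ/(cμ) < 1
ρ = 35.1/(2 × 11.8) = 35.1/23.60 = 1.4873
Since 1.4873 ≥ 1, the system is UNSTABLE.
Need c > λ/μ = 35.1/11.8 = 2.97.
Minimum servers needed: c = 3.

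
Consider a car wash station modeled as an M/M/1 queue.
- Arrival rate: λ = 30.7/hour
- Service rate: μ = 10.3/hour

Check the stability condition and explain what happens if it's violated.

Stability requires ρ = λ/(cμ) < 1
ρ = 30.7/(1 × 10.3) = 30.7/10.30 = 2.9806
Since 2.9806 ≥ 1, the system is UNSTABLE.
Queue grows without bound. Need μ > λ = 30.7.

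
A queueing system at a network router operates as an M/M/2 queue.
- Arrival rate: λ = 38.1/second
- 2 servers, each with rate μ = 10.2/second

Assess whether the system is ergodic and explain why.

Stability requires ρ = λ/(cμ) < 1
ρ = 38.1/(2 × 10.2) = 38.1/20.40 = 1.8676
Since 1.8676 ≥ 1, the system is UNSTABLE.
Need c > λ/μ = 38.1/10.2 = 3.74.
Minimum servers needed: c = 4.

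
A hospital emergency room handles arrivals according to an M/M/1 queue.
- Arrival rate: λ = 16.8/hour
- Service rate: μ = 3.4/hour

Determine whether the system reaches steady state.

Stability requires ρ = λ/(cμ) < 1
ρ = 16.8/(1 × 3.4) = 16.8/3.40 = 4.9412
Since 4.9412 ≥ 1, the system is UNSTABLE.
Queue grows without bound. Need μ > λ = 16.8.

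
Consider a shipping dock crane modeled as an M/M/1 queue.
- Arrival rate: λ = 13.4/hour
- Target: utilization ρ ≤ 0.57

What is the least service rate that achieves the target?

ρ = λ/μ, so μ = λ/ρ
μ ≥ 13.4/0.57 = 23.5088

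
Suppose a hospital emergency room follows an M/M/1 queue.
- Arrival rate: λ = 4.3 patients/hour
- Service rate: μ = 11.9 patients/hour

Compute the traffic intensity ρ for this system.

Server utilization: ρ = λ/μ
ρ = 4.3/11.9 = 0.3613
The server is busy 36.13% of the time.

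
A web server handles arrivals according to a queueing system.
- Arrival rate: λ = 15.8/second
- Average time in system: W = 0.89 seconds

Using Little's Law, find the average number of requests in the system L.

Little's Law: L = λW
L = 15.8 × 0.89 = 14.0620 requests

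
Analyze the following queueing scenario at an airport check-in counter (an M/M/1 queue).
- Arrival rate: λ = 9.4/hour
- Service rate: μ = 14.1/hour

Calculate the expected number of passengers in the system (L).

ρ = λ/μ = 9.4/14.1 = 0.6667
For M/M/1: L = λ/(μ-λ)
L = 9.4/(14.1-9.4) = 9.4/4.70
L = 2.0000 passengers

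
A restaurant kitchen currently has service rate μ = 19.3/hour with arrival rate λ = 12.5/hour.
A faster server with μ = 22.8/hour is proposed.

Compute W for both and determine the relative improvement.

System 1: ρ₁ = 12.5/19.3 = 0.6477, W₁ = 1/(19.3-12.5) = 0.14706
System 2: ρ₂ = 12.5/22.8 = 0.5482, W₂ = 1/(22.8-12.5) = 0.097087
Improvement: (W₁-W₂)/W₁ = (0.14706-0.097087)/0.14706 = 33.98%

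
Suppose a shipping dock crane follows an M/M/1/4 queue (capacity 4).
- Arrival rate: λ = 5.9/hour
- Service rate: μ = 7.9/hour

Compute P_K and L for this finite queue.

ρ = λ/μ = 5.9/7.9 = 0.74684
P₀ = (1-ρ)/(1-ρ^(K+1)) = (1-0.74684)/(1-0.74684^5) = 0.2532/0.7677 = 0.3298
P_K = P₀×ρ^K = 0.3298 × 0.74684^4 = 0.3298 × 0.3111 = 0.1026
Blocking probability P_4 = 0.1026 (10.26%)
L = ρ[1 - (K+1)ρ^K + Kρ^(K+1)] / [(1-ρ)(1-ρ^(K+1))]
L = 0.74684 × (1 - 5×0.31111 + 4×0.23235) / ((1 - 0.74684) × (1 - 0.23235)) = 1.4367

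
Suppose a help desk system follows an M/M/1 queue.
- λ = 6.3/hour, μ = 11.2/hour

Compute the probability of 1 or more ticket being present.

ρ = λ/μ = 6.3/11.2 = 0.5625
P(N ≥ n) = ρⁿ
P(N ≥ 1) = 0.5625^1
P(N ≥ 1) = 0.5625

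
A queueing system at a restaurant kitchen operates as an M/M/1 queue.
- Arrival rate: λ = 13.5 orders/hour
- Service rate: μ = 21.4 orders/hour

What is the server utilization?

Server utilization: ρ = λ/μ
ρ = 13.5/21.4 = 0.6308
The server is busy 63.08% of the time.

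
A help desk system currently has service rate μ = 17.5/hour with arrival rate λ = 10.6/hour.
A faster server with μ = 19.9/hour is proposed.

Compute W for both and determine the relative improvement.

System 1: ρ₁ = 10.6/17.5 = 0.6057, W₁ = 1/(17.5-10.6) = 0.1449
System 2: ρ₂ = 10.6/19.9 = 0.5327, W₂ = 1/(19.9-10.6) = 0.1075
Improvement: (W₁-W₂)/W₁ = (0.1449-0.1075)/0.1449 = 25.81%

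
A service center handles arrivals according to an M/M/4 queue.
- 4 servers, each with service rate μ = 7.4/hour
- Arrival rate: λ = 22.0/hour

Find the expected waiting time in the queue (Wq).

Traffic intensity: ρ = λ/(cμ) = 22.0/(4×7.4) = 0.7432
Since ρ = 0.7432 < 1, system is stable.
Offered load a = λ/μ = cρ = 22.0/7.4 = 2.9730
P₀ = [ Σₙ₌₀^3 aⁿ/n! + a^4/(4!(1-ρ)) ]⁻¹
Σ = a^0/0! + a^1/1! + a^2/2! + a^3/3! = 1.00000 + 2.97297 + 4.41928 + 4.37947 = 12.7717
a^4/(4!(1-ρ)) = 78.1203/(24 × 0.256757) = 12.6774
P₀ = 1/(12.7717 + 12.6774) = 0.03929
Lq = P₀·a^4·ρ / (4!(1-ρ)²) = 0.039294 × 78.1203 × 0.74324 / (24 × 0.065924) = 1.4420
Wq = Lq/λ = 1.4420/22.0 = 0.06555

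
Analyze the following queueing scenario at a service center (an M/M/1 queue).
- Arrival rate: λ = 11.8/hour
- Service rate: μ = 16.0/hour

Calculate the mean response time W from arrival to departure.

First, compute utilization: ρ = λ/μ = 11.8/16.0 = 0.7375
For M/M/1: W = 1/(μ-λ)
W = 1/(16.0-11.8) = 1/4.20
W = 0.2381 hours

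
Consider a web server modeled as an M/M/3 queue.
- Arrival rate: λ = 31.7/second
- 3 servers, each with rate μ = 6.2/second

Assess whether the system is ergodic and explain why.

Stability requires ρ = λ/(cμ) < 1
ρ = 31.7/(3 × 6.2) = 31.7/18.60 = 1.7043
Since 1.7043 ≥ 1, the system is UNSTABLE.
Need c > λ/μ = 31.7/6.2 = 5.11.
Minimum servers needed: c = 6.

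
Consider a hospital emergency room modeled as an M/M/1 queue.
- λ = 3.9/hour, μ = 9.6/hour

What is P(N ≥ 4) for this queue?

ρ = λ/μ = 3.9/9.6 = 0.40625
P(N ≥ n) = ρⁿ
P(N ≥ 4) = 0.40625^4
P(N ≥ 4) = 0.02724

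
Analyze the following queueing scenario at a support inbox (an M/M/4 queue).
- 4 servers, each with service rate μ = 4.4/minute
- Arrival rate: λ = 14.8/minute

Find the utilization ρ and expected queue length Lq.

Traffic intensity: ρ = λ/(cμ) = 14.8/(4×4.4) = 0.8409
Since ρ = 0.8409 < 1, system is stable.
Offered load a = λ/μ = cρ = 14.8/4.4 = 3.3636
P₀ = [ Σₙ₌₀^3 aⁿ/n! + a^4/(4!(1-ρ)) ]⁻¹
Σ = a^0/0! + a^1/1! + a^2/2! + a^3/3! = 1.00000 + 3.36364 + 5.65702 + 6.34272 = 16.3634
a^4/(4!(1-ρ)) = 128.0077/(24 × 0.159091) = 33.5258
P₀ = 1/(16.3634 + 33.5258) = 0.02004
Lq = P₀·a^4·ρ / (4!(1-ρ)²) = 0.0200444 × 128.0077 × 0.840909 / (24 × 0.0253099) = 3.5520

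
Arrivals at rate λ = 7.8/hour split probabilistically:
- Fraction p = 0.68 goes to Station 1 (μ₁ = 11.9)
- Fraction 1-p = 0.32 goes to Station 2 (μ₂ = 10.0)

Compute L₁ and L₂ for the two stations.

Effective rates: λ₁ = 7.8×0.68 = 5.304, λ₂ = 7.8×0.32 = 2.496
Station 1: ρ₁ = 5.304/11.9 = 0.4457, L₁ = ρ₁/(1-ρ₁) = 0.4457/(1-0.4457) = 0.8041
Station 2: ρ₂ = 2.496/10.0 = 0.2496, L₂ = ρ₂/(1-ρ₂) = 0.2496/(1-0.2496) = 0.3326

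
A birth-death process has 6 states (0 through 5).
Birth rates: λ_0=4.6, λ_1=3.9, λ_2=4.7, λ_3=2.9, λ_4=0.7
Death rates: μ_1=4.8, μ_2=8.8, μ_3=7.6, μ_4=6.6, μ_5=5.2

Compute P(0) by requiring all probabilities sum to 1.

Ratios P(n)/P(0) = (λ₀···λₙ₋₁)/(μ₁···μₙ):
P(1)/P(0) = (4.6)/(4.8) = 0.95833
P(2)/P(0) = (4.6×3.9)/(4.8×8.8) = 0.42472
P(3)/P(0) = (4.6×3.9×4.7)/(4.8×8.8×7.6) = 0.26265
P(4)/P(0) = (4.6×3.9×4.7×2.9)/(4.8×8.8×7.6×6.6) = 0.11541
P(5)/P(0) = (4.6×3.9×4.7×2.9×0.7)/(4.8×8.8×7.6×6.6×5.2) = 0.015536

Normalization: ∑ P(n) = 1
P(0) × (1.0000 + 0.95833 + 0.42472 + 0.26265 + 0.11541 + 0.015536) = 1
P(0) × 2.77665 = 1
P(0) = 1/2.77665 = 0.3601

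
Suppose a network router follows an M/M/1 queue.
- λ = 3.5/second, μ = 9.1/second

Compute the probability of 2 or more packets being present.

ρ = λ/μ = 3.5/9.1 = 0.3846
P(N ≥ n) = ρⁿ
P(N ≥ 2) = 0.3846^2
P(N ≥ 2) = 0.1479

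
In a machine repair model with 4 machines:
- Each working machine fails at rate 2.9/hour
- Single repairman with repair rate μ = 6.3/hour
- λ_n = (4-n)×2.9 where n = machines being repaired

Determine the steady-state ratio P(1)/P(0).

P(1)/P(0) = ∏_{i=0}^{1-1} λ_i/μ_{i+1}
= (4-0)×2.9/6.3
= 1.8413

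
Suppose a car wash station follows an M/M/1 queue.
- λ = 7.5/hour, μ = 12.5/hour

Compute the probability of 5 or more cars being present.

ρ = λ/μ = 7.5/12.5 = 0.6000
P(N ≥ n) = ρⁿ
P(N ≥ 5) = 0.6000^5
P(N ≥ 5) = 0.07776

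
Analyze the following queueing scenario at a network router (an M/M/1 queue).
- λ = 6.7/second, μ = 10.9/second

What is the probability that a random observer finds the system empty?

ρ = λ/μ = 6.7/10.9 = 0.6147
P(0) = 1 - ρ = 1 - 0.6147 = 0.3853
The server is idle 38.53% of the time.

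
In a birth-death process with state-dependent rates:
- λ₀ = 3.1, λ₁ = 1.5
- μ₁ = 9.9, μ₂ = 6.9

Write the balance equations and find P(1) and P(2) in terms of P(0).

Balance equations:
State 0: λ₀P₀ = μ₁P₁ → P₁ = (λ₀/μ₁)P₀ = (3.1/9.9)P₀ = 0.3131P₀
State 1: P₂ = (λ₀λ₁)/(μ₁μ₂)P₀ = (3.1×1.5)/(9.9×6.9)P₀ = 0.06807P₀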